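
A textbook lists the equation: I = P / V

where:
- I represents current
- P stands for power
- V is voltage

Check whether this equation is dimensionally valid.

Yes

I (current) has dimensions [I].
P (power) has dimensions [L^2 M T^-3].
V (voltage) has dimensions [I^-1 L^2 M T^-3].

Left side: [I]
Right side: [I]

Both sides have the same dimensions, so the equation is dimensionally consistent.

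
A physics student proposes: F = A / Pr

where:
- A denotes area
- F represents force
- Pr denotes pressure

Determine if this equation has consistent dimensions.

No

A (area) has dimensions [L^2].
F (force) has dimensions [L M T^-2].
Pr (pressure) has dimensions [L^-1 M T^-2].

Left side: [L M T^-2]
Right side: [L^3 M^-1 T^2]

The two sides have different dimensions, so the equation is NOT dimensionally consistent.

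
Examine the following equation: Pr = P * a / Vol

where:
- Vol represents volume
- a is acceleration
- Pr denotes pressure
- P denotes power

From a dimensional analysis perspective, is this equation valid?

No

Vol (volume) has dimensions [L^3].
a (acceleration) has dimensions [L T^-2].
Pr (pressure) has dimensions [L^-1 M T^-2].
P (power) has dimensions [L^2 M T^-3].

Left side: [L^-1 M T^-2]
Right side: [M T^-5]

The two sides have different dimensions, so the equation is NOT dimensionally consistent.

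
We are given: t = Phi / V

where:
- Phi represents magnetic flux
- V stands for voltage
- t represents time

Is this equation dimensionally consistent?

Yes

Phi (magnetic flux) has dimensions [I^-1 L^2 M T^-2].
V (voltage) has dimensions [I^-1 L^2 M T^-3].
t (time) has dimensions [T].

Left side: [T]
Right side: [T]

Both sides have the same dimensions, so the equation is dimensionally consistent.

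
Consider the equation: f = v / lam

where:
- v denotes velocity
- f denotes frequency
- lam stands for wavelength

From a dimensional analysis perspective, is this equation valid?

Yes

v (velocity) has dimensions [L T^-1].
f (frequency) has dimensions [T^-1].
lam (wavelength) has dimensions [L].

Left side: [T^-1]
Right side: [T^-1]

Both sides have the same dimensions, so the equation is dimensionally consistent.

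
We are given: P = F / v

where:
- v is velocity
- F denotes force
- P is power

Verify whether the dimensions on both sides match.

No

v (velocity) has dimensions [L T^-1].
F (force) has dimensions [L M T^-2].
P (power) has dimensions [L^2 M T^-3].

Left side: [L^2 M T^-3]
Right side: [M T^-1]

The two sides have different dimensions, so the equation is NOT dimensionally consistent.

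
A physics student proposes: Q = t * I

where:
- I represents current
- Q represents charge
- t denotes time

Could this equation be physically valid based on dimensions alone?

Yes

I (current) has dimensions [I].
Q (charge) has dimensions [I T].
t (time) has dimensions [T].

Left side: [I T]
Right side: [I T]

Both sides have the same dimensions, so the equation is dimensionally consistent.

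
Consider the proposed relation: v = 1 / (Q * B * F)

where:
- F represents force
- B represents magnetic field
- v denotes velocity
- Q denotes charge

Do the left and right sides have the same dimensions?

No

F (force) has dimensions [L M T^-2].
B (magnetic field) has dimensions [I^-1 M T^-2].
v (velocity) has dimensions [L T^-1].
Q (charge) has dimensions [I T].

Left side: [L T^-1]
Right side: [L^-1 M^-2 T^3]

The two sides have different dimensions, so the equation is NOT dimensionally consistent.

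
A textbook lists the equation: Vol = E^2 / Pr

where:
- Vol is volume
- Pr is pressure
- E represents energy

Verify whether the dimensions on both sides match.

No

Vol (volume) has dimensions [L^3].
Pr (pressure) has dimensions [L^-1 M T^-2].
E (energy) has dimensions [L^2 M T^-2].

Left side: [L^3]
Right side: [L^5 M T^-2]

The two sides have different dimensions, so the equation is NOT dimensionally consistent.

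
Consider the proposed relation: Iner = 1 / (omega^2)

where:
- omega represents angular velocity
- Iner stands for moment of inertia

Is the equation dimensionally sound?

No

omega (angular velocity) has dimensions [T^-1].
Iner (moment of inertia) has dimensions [L^2 M].

Left side: [L^2 M]
Right side: [T^2]

The two sides have different dimensions, so the equation is NOT dimensionally consistent.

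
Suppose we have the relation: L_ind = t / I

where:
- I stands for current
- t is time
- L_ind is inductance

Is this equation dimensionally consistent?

No

I (current) has dimensions [I].
t (time) has dimensions [T].
L_ind (inductance) has dimensions [I^-2 L^2 M T^-2].

Left side: [I^-2 L^2 M T^-2]
Right side: [I^-1 T]

The two sides have different dimensions, so the equation is NOT dimensionally consistent.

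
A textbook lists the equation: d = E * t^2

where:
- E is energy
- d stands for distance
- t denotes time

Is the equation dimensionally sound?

No

E (energy) has dimensions [L^2 M T^-2].
d (distance) has dimensions [L].
t (time) has dimensions [T].

Left side: [L]
Right side: [L^2 M]

The two sides have different dimensions, so the equation is NOT dimensionally consistent.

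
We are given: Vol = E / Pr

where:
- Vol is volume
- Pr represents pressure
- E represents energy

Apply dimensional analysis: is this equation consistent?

Yes

Vol (volume) has dimensions [L^3].
Pr (pressure) has dimensions [L^-1 M T^-2].
E (energy) has dimensions [L^2 M T^-2].

Left side: [L^3]
Right side: [L^3]

Both sides have the same dimensions, so the equation is dimensionally consistent.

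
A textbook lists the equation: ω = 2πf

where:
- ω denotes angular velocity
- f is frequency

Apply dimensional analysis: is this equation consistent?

Yes

ω (angular velocity) has dimensions [T^-1].
f (frequency) has dimensions [T^-1].

Left side: [T^-1]
Right side: [T^-1]

Both sides have the same dimensions, so the equation is dimensionally consistent.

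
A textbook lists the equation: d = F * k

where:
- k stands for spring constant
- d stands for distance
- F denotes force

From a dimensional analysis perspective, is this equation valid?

No

k (spring constant) has dimensions [M T^-2].
d (distance) has dimensions [L].
F (force) has dimensions [L M T^-2].

Left side: [L]
Right side: [L M^2 T^-4]

The two sides have different dimensions, so the equation is NOT dimensionally consistent.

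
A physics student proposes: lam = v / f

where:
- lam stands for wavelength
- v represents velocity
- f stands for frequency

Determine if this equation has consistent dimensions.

Yes

lam (wavelength) has dimensions [L].
v (velocity) has dimensions [L T^-1].
f (frequency) has dimensions [T^-1].

Left side: [L]
Right side: [L]

Both sides have the same dimensions, so the equation is dimensionally consistent.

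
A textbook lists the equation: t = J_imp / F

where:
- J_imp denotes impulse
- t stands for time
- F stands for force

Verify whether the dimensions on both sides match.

Yes

J_imp (impulse) has dimensions [L M T^-1].
t (time) has dimensions [T].
F (force) has dimensions [L M T^-2].

Left side: [T]
Right side: [T]

Both sides have the same dimensions, so the equation is dimensionally consistent.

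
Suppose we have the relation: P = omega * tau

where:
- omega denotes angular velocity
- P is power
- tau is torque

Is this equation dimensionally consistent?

Yes

omega (angular velocity) has dimensions [T^-1].
P (power) has dimensions [L^2 M T^-3].
tau (torque) has dimensions [L^2 M T^-2].

Left side: [L^2 M T^-3]
Right side: [L^2 M T^-3]

Both sides have the same dimensions, so the equation is dimensionally consistent.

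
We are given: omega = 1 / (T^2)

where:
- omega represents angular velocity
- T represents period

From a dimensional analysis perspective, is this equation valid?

No

omega (angular velocity) has dimensions [T^-1].
T (period) has dimensions [T].

Left side: [T^-1]
Right side: [T^-2]

The two sides have different dimensions, so the equation is NOT dimensionally consistent.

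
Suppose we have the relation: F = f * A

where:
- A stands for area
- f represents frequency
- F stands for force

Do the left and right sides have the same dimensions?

No

A (area) has dimensions [L^2].
f (frequency) has dimensions [T^-1].
F (force) has dimensions [L M T^-2].

Left side: [L M T^-2]
Right side: [L^2 T^-1]

The two sides have different dimensions, so the equation is NOT dimensionally consistent.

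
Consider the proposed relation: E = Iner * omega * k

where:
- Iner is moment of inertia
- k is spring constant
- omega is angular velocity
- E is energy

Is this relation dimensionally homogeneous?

No

Iner (moment of inertia) has dimensions [L^2 M].
k (spring constant) has dimensions [M T^-2].
omega (angular velocity) has dimensions [T^-1].
E (energy) has dimensions [L^2 M T^-2].

Left side: [L^2 M T^-2]
Right side: [L^2 M^2 T^-3]

The two sides have different dimensions, so the equation is NOT dimensionally consistent.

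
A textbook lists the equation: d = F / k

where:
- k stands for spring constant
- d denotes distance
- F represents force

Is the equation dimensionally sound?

Yes

k (spring constant) has dimensions [M T^-2].
d (distance) has dimensions [L].
F (force) has dimensions [L M T^-2].

Left side: [L]
Right side: [L]

Both sides have the same dimensions, so the equation is dimensionally consistent.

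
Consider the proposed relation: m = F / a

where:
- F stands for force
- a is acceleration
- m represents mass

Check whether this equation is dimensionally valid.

Yes

F (force) has dimensions [L M T^-2].
a (acceleration) has dimensions [L T^-2].
m (mass) has dimensions [M].

Left side: [M]
Right side: [M]

Both sides have the same dimensions, so the equation is dimensionally consistent.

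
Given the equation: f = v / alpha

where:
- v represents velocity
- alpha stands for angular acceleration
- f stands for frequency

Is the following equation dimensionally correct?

No

v (velocity) has dimensions [L T^-1].
alpha (angular acceleration) has dimensions [T^-2].
f (frequency) has dimensions [T^-1].

Left side: [T^-1]
Right side: [L T]

The two sides have different dimensions, so the equation is NOT dimensionally consistent.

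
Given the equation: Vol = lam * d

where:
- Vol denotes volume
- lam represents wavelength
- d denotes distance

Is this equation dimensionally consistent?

No

Vol (volume) has dimensions [L^3].
lam (wavelength) has dimensions [L].
d (distance) has dimensions [L].

Left side: [L^3]
Right side: [L^2]

The two sides have different dimensions, so the equation is NOT dimensionally consistent.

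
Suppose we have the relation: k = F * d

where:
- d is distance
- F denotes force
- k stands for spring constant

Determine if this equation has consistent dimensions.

No

d (distance) has dimensions [L].
F (force) has dimensions [L M T^-2].
k (spring constant) has dimensions [M T^-2].

Left side: [M T^-2]
Right side: [L^2 M T^-2]

The two sides have different dimensions, so the equation is NOT dimensionally consistent.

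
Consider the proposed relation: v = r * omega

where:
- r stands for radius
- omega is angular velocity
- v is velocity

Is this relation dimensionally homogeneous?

Yes

r (radius) has dimensions [L].
omega (angular velocity) has dimensions [T^-1].
v (velocity) has dimensions [L T^-1].

Left side: [L T^-1]
Right side: [L T^-1]

Both sides have the same dimensions, so the equation is dimensionally consistent.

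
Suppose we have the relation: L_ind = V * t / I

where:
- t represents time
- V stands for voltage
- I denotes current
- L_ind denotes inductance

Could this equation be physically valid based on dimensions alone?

Yes

t (time) has dimensions [T].
V (voltage) has dimensions [I^-1 L^2 M T^-3].
I (current) has dimensions [I].
L_ind (inductance) has dimensions [I^-2 L^2 M T^-2].

Left side: [I^-2 L^2 M T^-2]
Right side: [I^-2 L^2 M T^-2]

Both sides have the same dimensions, so the equation is dimensionally consistent.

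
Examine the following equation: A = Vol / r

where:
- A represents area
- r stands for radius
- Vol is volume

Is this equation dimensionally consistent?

Yes

A (area) has dimensions [L^2].
r (radius) has dimensions [L].
Vol (volume) has dimensions [L^3].

Left side: [L^2]
Right side: [L^2]

Both sides have the same dimensions, so the equation is dimensionally consistent.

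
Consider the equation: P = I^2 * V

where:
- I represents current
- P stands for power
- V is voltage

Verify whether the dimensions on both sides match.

No

I (current) has dimensions [I].
P (power) has dimensions [L^2 M T^-3].
V (voltage) has dimensions [I^-1 L^2 M T^-3].

Left side: [L^2 M T^-3]
Right side: [I L^2 M T^-3]

The two sides have different dimensions, so the equation is NOT dimensionally consistent.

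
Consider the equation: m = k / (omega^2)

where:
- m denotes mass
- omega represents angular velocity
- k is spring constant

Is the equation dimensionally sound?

Yes

m (mass) has dimensions [M].
omega (angular velocity) has dimensions [T^-1].
k (spring constant) has dimensions [M T^-2].

Left side: [M]
Right side: [M]

Both sides have the same dimensions, so the equation is dimensionally consistent.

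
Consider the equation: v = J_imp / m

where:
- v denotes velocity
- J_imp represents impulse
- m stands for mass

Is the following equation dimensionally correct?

Yes

v (velocity) has dimensions [L T^-1].
J_imp (impulse) has dimensions [L M T^-1].
m (mass) has dimensions [M].

Left side: [L T^-1]
Right side: [L T^-1]

Both sides have the same dimensions, so the equation is dimensionally consistent.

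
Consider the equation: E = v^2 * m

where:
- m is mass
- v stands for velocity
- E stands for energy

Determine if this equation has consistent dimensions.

Yes

m (mass) has dimensions [M].
v (velocity) has dimensions [L T^-1].
E (energy) has dimensions [L^2 M T^-2].

Left side: [L^2 M T^-2]
Right side: [L^2 M T^-2]

Both sides have the same dimensions, so the equation is dimensionally consistent.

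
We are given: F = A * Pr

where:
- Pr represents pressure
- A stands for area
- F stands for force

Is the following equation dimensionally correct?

Yes

Pr (pressure) has dimensions [L^-1 M T^-2].
A (area) has dimensions [L^2].
F (force) has dimensions [L M T^-2].

Left side: [L M T^-2]
Right side: [L M T^-2]

Both sides have the same dimensions, so the equation is dimensionally consistent.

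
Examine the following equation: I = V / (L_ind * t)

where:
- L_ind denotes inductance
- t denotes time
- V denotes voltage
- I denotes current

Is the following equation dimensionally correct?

No

L_ind (inductance) has dimensions [I^-2 L^2 M T^-2].
t (time) has dimensions [T].
V (voltage) has dimensions [I^-1 L^2 M T^-3].
I (current) has dimensions [I].

Left side: [I]
Right side: [I T^-2]

The two sides have different dimensions, so the equation is NOT dimensionally consistent.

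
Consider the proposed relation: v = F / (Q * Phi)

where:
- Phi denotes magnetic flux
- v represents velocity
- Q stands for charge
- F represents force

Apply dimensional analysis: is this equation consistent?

No

Phi (magnetic flux) has dimensions [I^-1 L^2 M T^-2].
v (velocity) has dimensions [L T^-1].
Q (charge) has dimensions [I T].
F (force) has dimensions [L M T^-2].

Left side: [L T^-1]
Right side: [L^-1 T^-1]

The two sides have different dimensions, so the equation is NOT dimensionally consistent.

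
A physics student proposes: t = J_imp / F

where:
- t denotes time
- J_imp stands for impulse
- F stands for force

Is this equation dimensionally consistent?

Yes

t (time) has dimensions [T].
J_imp (impulse) has dimensions [L M T^-1].
F (force) has dimensions [L M T^-2].

Left side: [T]
Right side: [T]

Both sides have the same dimensions, so the equation is dimensionally consistent.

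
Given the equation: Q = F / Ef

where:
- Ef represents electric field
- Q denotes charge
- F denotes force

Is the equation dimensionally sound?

Yes

Ef (electric field) has dimensions [I^-1 L M T^-3].
Q (charge) has dimensions [I T].
F (force) has dimensions [L M T^-2].

Left side: [I T]
Right side: [I T]

Both sides have the same dimensions, so the equation is dimensionally consistent.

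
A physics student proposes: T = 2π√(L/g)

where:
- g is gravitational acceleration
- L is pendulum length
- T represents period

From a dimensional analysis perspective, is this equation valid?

Yes

g (gravitational acceleration) has dimensions [L T^-2].
L (pendulum length) has dimensions [L].
T (period) has dimensions [T].

Left side: [T]
Right side: [T]

Both sides have the same dimensions, so the equation is dimensionally consistent.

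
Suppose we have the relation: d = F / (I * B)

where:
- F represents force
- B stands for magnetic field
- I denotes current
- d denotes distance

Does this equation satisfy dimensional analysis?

Yes

F (force) has dimensions [L M T^-2].
B (magnetic field) has dimensions [I^-1 M T^-2].
I (current) has dimensions [I].
d (distance) has dimensions [L].

Left side: [L]
Right side: [L]

Both sides have the same dimensions, so the equation is dimensionally consistent.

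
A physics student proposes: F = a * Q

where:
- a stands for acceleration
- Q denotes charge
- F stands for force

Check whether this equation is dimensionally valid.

No

a (acceleration) has dimensions [L T^-2].
Q (charge) has dimensions [I T].
F (force) has dimensions [L M T^-2].

Left side: [L M T^-2]
Right side: [I L T^-1]

The two sides have different dimensions, so the equation is NOT dimensionally consistent.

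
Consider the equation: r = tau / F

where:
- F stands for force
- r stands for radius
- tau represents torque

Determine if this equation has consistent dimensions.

Yes

F (force) has dimensions [L M T^-2].
r (radius) has dimensions [L].
tau (torque) has dimensions [L^2 M T^-2].

Left side: [L]
Right side: [L]

Both sides have the same dimensions, so the equation is dimensionally consistent.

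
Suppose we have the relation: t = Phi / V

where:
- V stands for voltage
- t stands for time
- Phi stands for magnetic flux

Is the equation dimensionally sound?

Yes

V (voltage) has dimensions [I^-1 L^2 M T^-3].
t (time) has dimensions [T].
Phi (magnetic flux) has dimensions [I^-1 L^2 M T^-2].

Left side: [T]
Right side: [T]

Both sides have the same dimensions, so the equation is dimensionally consistent.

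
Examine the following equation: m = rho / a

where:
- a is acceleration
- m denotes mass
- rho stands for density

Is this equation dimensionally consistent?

No

a (acceleration) has dimensions [L T^-2].
m (mass) has dimensions [M].
rho (density) has dimensions [L^-3 M].

Left side: [M]
Right side: [L^-4 M T^2]

The two sides have different dimensions, so the equation is NOT dimensionally consistent.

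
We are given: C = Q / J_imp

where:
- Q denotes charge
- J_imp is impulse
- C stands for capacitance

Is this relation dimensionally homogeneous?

No

Q (charge) has dimensions [I T].
J_imp (impulse) has dimensions [L M T^-1].
C (capacitance) has dimensions [I^2 L^-2 M^-1 T^4].

Left side: [I^2 L^-2 M^-1 T^4]
Right side: [I L^-1 M^-1 T^2]

The two sides have different dimensions, so the equation is NOT dimensionally consistent.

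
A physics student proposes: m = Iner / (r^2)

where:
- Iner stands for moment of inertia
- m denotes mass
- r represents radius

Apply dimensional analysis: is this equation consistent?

Yes

Iner (moment of inertia) has dimensions [L^2 M].
m (mass) has dimensions [M].
r (radius) has dimensions [L].

Left side: [M]
Right side: [M]

Both sides have the same dimensions, so the equation is dimensionally consistent.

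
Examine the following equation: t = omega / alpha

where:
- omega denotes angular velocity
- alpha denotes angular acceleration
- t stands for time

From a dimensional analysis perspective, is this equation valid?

Yes

omega (angular velocity) has dimensions [T^-1].
alpha (angular acceleration) has dimensions [T^-2].
t (time) has dimensions [T].

Left side: [T]
Right side: [T]

Both sides have the same dimensions, so the equation is dimensionally consistent.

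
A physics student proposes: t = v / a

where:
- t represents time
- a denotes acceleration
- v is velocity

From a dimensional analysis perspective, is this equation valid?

Yes

t (time) has dimensions [T].
a (acceleration) has dimensions [L T^-2].
v (velocity) has dimensions [L T^-1].

Left side: [T]
Right side: [T]

Both sides have the same dimensions, so the equation is dimensionally consistent.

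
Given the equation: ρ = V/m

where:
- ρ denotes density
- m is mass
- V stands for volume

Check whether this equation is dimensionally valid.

No

ρ (density) has dimensions [L^-3 M].
m (mass) has dimensions [M].
V (volume) has dimensions [L^3].

Left side: [L^-3 M]
Right side: [L^3 M^-1]

The two sides have different dimensions, so the equation is NOT dimensionally consistent.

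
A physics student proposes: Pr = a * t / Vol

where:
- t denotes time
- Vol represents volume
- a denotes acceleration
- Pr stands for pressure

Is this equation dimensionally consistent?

No

t (time) has dimensions [T].
Vol (volume) has dimensions [L^3].
a (acceleration) has dimensions [L T^-2].
Pr (pressure) has dimensions [L^-1 M T^-2].

Left side: [L^-1 M T^-2]
Right side: [L^-2 T^-1]

The two sides have different dimensions, so the equation is NOT dimensionally consistent.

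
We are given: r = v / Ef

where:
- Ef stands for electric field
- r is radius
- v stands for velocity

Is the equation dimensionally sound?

No

Ef (electric field) has dimensions [I^-1 L M T^-3].
r (radius) has dimensions [L].
v (velocity) has dimensions [L T^-1].

Left side: [L]
Right side: [I M^-1 T^2]

The two sides have different dimensions, so the equation is NOT dimensionally consistent.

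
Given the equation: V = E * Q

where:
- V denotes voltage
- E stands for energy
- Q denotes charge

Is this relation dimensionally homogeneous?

No

V (voltage) has dimensions [I^-1 L^2 M T^-3].
E (energy) has dimensions [L^2 M T^-2].
Q (charge) has dimensions [I T].

Left side: [I^-1 L^2 M T^-3]
Right side: [I L^2 M T^-1]

The two sides have different dimensions, so the equation is NOT dimensionally consistent.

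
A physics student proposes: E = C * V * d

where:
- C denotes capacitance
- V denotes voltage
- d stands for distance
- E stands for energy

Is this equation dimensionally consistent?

No

C (capacitance) has dimensions [I^2 L^-2 M^-1 T^4].
V (voltage) has dimensions [I^-1 L^2 M T^-3].
d (distance) has dimensions [L].
E (energy) has dimensions [L^2 M T^-2].

Left side: [L^2 M T^-2]
Right side: [I L T]

The two sides have different dimensions, so the equation is NOT dimensionally consistent.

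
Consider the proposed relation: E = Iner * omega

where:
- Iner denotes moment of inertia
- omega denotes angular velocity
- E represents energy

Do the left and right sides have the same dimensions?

No

Iner (moment of inertia) has dimensions [L^2 M].
omega (angular velocity) has dimensions [T^-1].
E (energy) has dimensions [L^2 M T^-2].

Left side: [L^2 M T^-2]
Right side: [L^2 M T^-1]

The two sides have different dimensions, so the equation is NOT dimensionally consistent.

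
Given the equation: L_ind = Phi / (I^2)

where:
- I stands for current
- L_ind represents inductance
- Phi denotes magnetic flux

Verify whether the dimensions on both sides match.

No

I (current) has dimensions [I].
L_ind (inductance) has dimensions [I^-2 L^2 M T^-2].
Phi (magnetic flux) has dimensions [I^-1 L^2 M T^-2].

Left side: [I^-2 L^2 M T^-2]
Right side: [I^-3 L^2 M T^-2]

The two sides have different dimensions, so the equation is NOT dimensionally consistent.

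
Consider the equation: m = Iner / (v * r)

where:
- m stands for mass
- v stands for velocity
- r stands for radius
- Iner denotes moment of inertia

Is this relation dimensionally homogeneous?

No

m (mass) has dimensions [M].
v (velocity) has dimensions [L T^-1].
r (radius) has dimensions [L].
Iner (moment of inertia) has dimensions [L^2 M].

Left side: [M]
Right side: [M T]

The two sides have different dimensions, so the equation is NOT dimensionally consistent.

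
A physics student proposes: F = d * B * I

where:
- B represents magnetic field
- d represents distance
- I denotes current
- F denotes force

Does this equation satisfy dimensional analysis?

Yes

B (magnetic field) has dimensions [I^-1 M T^-2].
d (distance) has dimensions [L].
I (current) has dimensions [I].
F (force) has dimensions [L M T^-2].

Left side: [L M T^-2]
Right side: [L M T^-2]

Both sides have the same dimensions, so the equation is dimensionally consistent.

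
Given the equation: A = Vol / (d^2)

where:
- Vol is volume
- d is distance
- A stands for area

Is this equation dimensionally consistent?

No

Vol (volume) has dimensions [L^3].
d (distance) has dimensions [L].
A (area) has dimensions [L^2].

Left side: [L^2]
Right side: [L]

The two sides have different dimensions, so the equation is NOT dimensionally consistent.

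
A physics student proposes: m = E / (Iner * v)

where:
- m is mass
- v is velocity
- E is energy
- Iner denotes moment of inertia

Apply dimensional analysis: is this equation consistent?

No

m (mass) has dimensions [M].
v (velocity) has dimensions [L T^-1].
E (energy) has dimensions [L^2 M T^-2].
Iner (moment of inertia) has dimensions [L^2 M].

Left side: [M]
Right side: [L^-1 T^-1]

The two sides have different dimensions, so the equation is NOT dimensionally consistent.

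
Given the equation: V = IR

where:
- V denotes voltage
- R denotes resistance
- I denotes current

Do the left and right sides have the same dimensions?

Yes

V (voltage) has dimensions [I^-1 L^2 M T^-3].
R (resistance) has dimensions [I^-2 L^2 M T^-3].
I (current) has dimensions [I].

Left side: [I^-1 L^2 M T^-3]
Right side: [I^-1 L^2 M T^-3]

Both sides have the same dimensions, so the equation is dimensionally consistent.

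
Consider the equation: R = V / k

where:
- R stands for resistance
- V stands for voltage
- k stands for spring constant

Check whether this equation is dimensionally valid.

No

R (resistance) has dimensions [I^-2 L^2 M T^-3].
V (voltage) has dimensions [I^-1 L^2 M T^-3].
k (spring constant) has dimensions [M T^-2].

Left side: [I^-2 L^2 M T^-3]
Right side: [I^-1 L^2 T^-1]

The two sides have different dimensions, so the equation is NOT dimensionally consistent.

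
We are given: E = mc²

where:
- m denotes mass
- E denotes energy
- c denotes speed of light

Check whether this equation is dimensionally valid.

Yes

m (mass) has dimensions [M].
E (energy) has dimensions [L^2 M T^-2].
c (speed of light) has dimensions [L T^-1].

Left side: [L^2 M T^-2]
Right side: [L^2 M T^-2]

Both sides have the same dimensions, so the equation is dimensionally consistent.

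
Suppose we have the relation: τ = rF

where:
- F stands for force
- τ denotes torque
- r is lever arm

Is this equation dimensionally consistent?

Yes

F (force) has dimensions [L M T^-2].
τ (torque) has dimensions [L^2 M T^-2].
r (lever arm) has dimensions [L].

Left side: [L^2 M T^-2]
Right side: [L^2 M T^-2]

Both sides have the same dimensions, so the equation is dimensionally consistent.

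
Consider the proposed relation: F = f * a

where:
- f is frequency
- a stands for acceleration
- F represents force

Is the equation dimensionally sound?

No

f (frequency) has dimensions [T^-1].
a (acceleration) has dimensions [L T^-2].
F (force) has dimensions [L M T^-2].

Left side: [L M T^-2]
Right side: [L T^-3]

The two sides have different dimensions, so the equation is NOT dimensionally consistent.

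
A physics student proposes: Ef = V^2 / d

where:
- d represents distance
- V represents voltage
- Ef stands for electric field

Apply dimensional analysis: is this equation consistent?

No

d (distance) has dimensions [L].
V (voltage) has dimensions [I^-1 L^2 M T^-3].
Ef (electric field) has dimensions [I^-1 L M T^-3].

Left side: [I^-1 L M T^-3]
Right side: [I^-2 L^3 M^2 T^-6]

The two sides have different dimensions, so the equation is NOT dimensionally consistent.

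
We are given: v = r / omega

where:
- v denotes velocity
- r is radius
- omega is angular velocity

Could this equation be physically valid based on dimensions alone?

No

v (velocity) has dimensions [L T^-1].
r (radius) has dimensions [L].
omega (angular velocity) has dimensions [T^-1].

Left side: [L T^-1]
Right side: [L T]

The two sides have different dimensions, so the equation is NOT dimensionally consistent.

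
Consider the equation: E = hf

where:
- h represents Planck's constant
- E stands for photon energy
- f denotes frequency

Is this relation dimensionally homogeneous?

Yes

h (Planck's constant) has dimensions [L^2 M T^-1].
E (photon energy) has dimensions [L^2 M T^-2].
f (frequency) has dimensions [T^-1].

Left side: [L^2 M T^-2]
Right side: [L^2 M T^-2]

Both sides have the same dimensions, so the equation is dimensionally consistent.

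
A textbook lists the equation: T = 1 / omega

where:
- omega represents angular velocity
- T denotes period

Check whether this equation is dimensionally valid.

Yes

omega (angular velocity) has dimensions [T^-1].
T (period) has dimensions [T].

Left side: [T]
Right side: [T]

Both sides have the same dimensions, so the equation is dimensionally consistent.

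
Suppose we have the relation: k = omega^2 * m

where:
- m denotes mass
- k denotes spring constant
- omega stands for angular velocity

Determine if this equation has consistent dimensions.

Yes

m (mass) has dimensions [M].
k (spring constant) has dimensions [M T^-2].
omega (angular velocity) has dimensions [T^-1].

Left side: [M T^-2]
Right side: [M T^-2]

Both sides have the same dimensions, so the equation is dimensionally consistent.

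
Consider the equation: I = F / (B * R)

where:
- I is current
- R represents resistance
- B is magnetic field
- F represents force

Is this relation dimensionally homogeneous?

No

I (current) has dimensions [I].
R (resistance) has dimensions [I^-2 L^2 M T^-3].
B (magnetic field) has dimensions [I^-1 M T^-2].
F (force) has dimensions [L M T^-2].

Left side: [I]
Right side: [I^3 L^-1 M^-1 T^3]

The two sides have different dimensions, so the equation is NOT dimensionally consistent.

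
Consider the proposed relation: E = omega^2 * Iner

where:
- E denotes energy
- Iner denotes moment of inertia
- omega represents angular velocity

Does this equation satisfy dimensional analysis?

Yes

E (energy) has dimensions [L^2 M T^-2].
Iner (moment of inertia) has dimensions [L^2 M].
omega (angular velocity) has dimensions [T^-1].

Left side: [L^2 M T^-2]
Right side: [L^2 M T^-2]

Both sides have the same dimensions, so the equation is dimensionally consistent.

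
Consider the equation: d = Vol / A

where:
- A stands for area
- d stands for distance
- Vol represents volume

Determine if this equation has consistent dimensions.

Yes

A (area) has dimensions [L^2].
d (distance) has dimensions [L].
Vol (volume) has dimensions [L^3].

Left side: [L]
Right side: [L]

Both sides have the same dimensions, so the equation is dimensionally consistent.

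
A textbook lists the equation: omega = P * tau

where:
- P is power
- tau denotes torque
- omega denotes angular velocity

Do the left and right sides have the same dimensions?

No

P (power) has dimensions [L^2 M T^-3].
tau (torque) has dimensions [L^2 M T^-2].
omega (angular velocity) has dimensions [T^-1].

Left side: [T^-1]
Right side: [L^4 M^2 T^-5]

The two sides have different dimensions, so the equation is NOT dimensionally consistent.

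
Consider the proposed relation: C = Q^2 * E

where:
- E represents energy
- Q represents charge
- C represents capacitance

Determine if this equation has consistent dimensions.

No

E (energy) has dimensions [L^2 M T^-2].
Q (charge) has dimensions [I T].
C (capacitance) has dimensions [I^2 L^-2 M^-1 T^4].

Left side: [I^2 L^-2 M^-1 T^4]
Right side: [I^2 L^2 M]

The two sides have different dimensions, so the equation is NOT dimensionally consistent.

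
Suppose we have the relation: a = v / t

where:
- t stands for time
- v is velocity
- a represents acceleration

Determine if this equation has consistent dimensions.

Yes

t (time) has dimensions [T].
v (velocity) has dimensions [L T^-1].
a (acceleration) has dimensions [L T^-2].

Left side: [L T^-2]
Right side: [L T^-2]

Both sides have the same dimensions, so the equation is dimensionally consistent.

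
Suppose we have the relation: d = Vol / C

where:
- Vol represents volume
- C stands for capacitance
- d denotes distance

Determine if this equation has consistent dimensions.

No

Vol (volume) has dimensions [L^3].
C (capacitance) has dimensions [I^2 L^-2 M^-1 T^4].
d (distance) has dimensions [L].

Left side: [L]
Right side: [I^-2 L^5 M T^-4]

The two sides have different dimensions, so the equation is NOT dimensionally consistent.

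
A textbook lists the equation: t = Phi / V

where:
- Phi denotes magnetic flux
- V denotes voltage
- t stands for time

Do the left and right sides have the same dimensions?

Yes

Phi (magnetic flux) has dimensions [I^-1 L^2 M T^-2].
V (voltage) has dimensions [I^-1 L^2 M T^-3].
t (time) has dimensions [T].

Left side: [T]
Right side: [T]

Both sides have the same dimensions, so the equation is dimensionally consistent.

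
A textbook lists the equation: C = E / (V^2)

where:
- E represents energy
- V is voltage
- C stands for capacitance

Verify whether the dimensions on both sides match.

Yes

E (energy) has dimensions [L^2 M T^-2].
V (voltage) has dimensions [I^-1 L^2 M T^-3].
C (capacitance) has dimensions [I^2 L^-2 M^-1 T^4].

Left side: [I^2 L^-2 M^-1 T^4]
Right side: [I^2 L^-2 M^-1 T^4]

Both sides have the same dimensions, so the equation is dimensionally consistent.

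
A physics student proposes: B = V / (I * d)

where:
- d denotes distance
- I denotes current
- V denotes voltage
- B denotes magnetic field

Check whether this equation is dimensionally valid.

No

d (distance) has dimensions [L].
I (current) has dimensions [I].
V (voltage) has dimensions [I^-1 L^2 M T^-3].
B (magnetic field) has dimensions [I^-1 M T^-2].

Left side: [I^-1 M T^-2]
Right side: [I^-2 L M T^-3]

The two sides have different dimensions, so the equation is NOT dimensionally consistent.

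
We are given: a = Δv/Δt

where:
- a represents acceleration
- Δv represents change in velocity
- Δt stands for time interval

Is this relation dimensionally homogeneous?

Yes

a (acceleration) has dimensions [L T^-2].
Δv (change in velocity) has dimensions [L T^-1].
Δt (time interval) has dimensions [T].

Left side: [L T^-2]
Right side: [L T^-2]

Both sides have the same dimensions, so the equation is dimensionally consistent.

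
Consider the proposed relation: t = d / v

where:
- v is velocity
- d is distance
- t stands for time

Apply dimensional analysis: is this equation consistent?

Yes

v (velocity) has dimensions [L T^-1].
d (distance) has dimensions [L].
t (time) has dimensions [T].

Left side: [T]
Right side: [T]

Both sides have the same dimensions, so the equation is dimensionally consistent.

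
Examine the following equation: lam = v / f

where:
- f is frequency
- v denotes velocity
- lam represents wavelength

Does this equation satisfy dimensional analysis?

Yes

f (frequency) has dimensions [T^-1].
v (velocity) has dimensions [L T^-1].
lam (wavelength) has dimensions [L].

Left side: [L]
Right side: [L]

Both sides have the same dimensions, so the equation is dimensionally consistent.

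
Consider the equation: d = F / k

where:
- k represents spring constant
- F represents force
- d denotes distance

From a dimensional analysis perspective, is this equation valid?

Yes

k (spring constant) has dimensions [M T^-2].
F (force) has dimensions [L M T^-2].
d (distance) has dimensions [L].

Left side: [L]
Right side: [L]

Both sides have the same dimensions, so the equation is dimensionally consistent.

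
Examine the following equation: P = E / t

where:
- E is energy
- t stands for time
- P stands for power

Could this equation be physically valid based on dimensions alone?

Yes

E (energy) has dimensions [L^2 M T^-2].
t (time) has dimensions [T].
P (power) has dimensions [L^2 M T^-3].

Left side: [L^2 M T^-3]
Right side: [L^2 M T^-3]

Both sides have the same dimensions, so the equation is dimensionally consistent.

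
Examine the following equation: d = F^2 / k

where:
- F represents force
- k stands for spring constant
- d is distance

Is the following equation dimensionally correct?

No

F (force) has dimensions [L M T^-2].
k (spring constant) has dimensions [M T^-2].
d (distance) has dimensions [L].

Left side: [L]
Right side: [L^2 M T^-2]

The two sides have different dimensions, so the equation is NOT dimensionally consistent.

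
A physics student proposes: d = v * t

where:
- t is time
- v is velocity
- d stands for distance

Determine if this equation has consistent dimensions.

Yes

t (time) has dimensions [T].
v (velocity) has dimensions [L T^-1].
d (distance) has dimensions [L].

Left side: [L]
Right side: [L]

Both sides have the same dimensions, so the equation is dimensionally consistent.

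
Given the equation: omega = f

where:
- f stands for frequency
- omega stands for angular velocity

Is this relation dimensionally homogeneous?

Yes

f (frequency) has dimensions [T^-1].
omega (angular velocity) has dimensions [T^-1].

Left side: [T^-1]
Right side: [T^-1]

Both sides have the same dimensions, so the equation is dimensionally consistent.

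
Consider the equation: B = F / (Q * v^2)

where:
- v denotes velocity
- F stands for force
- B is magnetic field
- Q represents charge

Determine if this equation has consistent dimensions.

No

v (velocity) has dimensions [L T^-1].
F (force) has dimensions [L M T^-2].
B (magnetic field) has dimensions [I^-1 M T^-2].
Q (charge) has dimensions [I T].

Left side: [I^-1 M T^-2]
Right side: [I^-1 L^-1 M T^-1]

The two sides have different dimensions, so the equation is NOT dimensionally consistent.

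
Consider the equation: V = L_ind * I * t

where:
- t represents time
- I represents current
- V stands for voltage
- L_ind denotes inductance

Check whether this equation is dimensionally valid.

No

t (time) has dimensions [T].
I (current) has dimensions [I].
V (voltage) has dimensions [I^-1 L^2 M T^-3].
L_ind (inductance) has dimensions [I^-2 L^2 M T^-2].

Left side: [I^-1 L^2 M T^-3]
Right side: [I^-1 L^2 M T^-1]

The two sides have different dimensions, so the equation is NOT dimensionally consistent.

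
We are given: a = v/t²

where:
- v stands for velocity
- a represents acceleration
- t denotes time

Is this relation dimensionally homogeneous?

No

v (velocity) has dimensions [L T^-1].
a (acceleration) has dimensions [L T^-2].
t (time) has dimensions [T].

Left side: [L T^-2]
Right side: [L T^-3]

The two sides have different dimensions, so the equation is NOT dimensionally consistent.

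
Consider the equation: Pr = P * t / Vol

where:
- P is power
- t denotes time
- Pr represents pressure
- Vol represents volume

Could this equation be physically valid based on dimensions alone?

Yes

P (power) has dimensions [L^2 M T^-3].
t (time) has dimensions [T].
Pr (pressure) has dimensions [L^-1 M T^-2].
Vol (volume) has dimensions [L^3].

Left side: [L^-1 M T^-2]
Right side: [L^-1 M T^-2]

Both sides have the same dimensions, so the equation is dimensionally consistent.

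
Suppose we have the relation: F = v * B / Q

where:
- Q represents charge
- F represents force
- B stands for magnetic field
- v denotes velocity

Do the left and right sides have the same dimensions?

No

Q (charge) has dimensions [I T].
F (force) has dimensions [L M T^-2].
B (magnetic field) has dimensions [I^-1 M T^-2].
v (velocity) has dimensions [L T^-1].

Left side: [L M T^-2]
Right side: [I^-2 L M T^-4]

The two sides have different dimensions, so the equation is NOT dimensionally consistent.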